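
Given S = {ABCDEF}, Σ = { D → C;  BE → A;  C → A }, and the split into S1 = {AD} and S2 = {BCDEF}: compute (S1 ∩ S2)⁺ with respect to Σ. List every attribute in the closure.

S1 ∩ S2 = {D}.
D → C applies, adding C
C → A applies, adding A
Closure: {ACD}.

ACD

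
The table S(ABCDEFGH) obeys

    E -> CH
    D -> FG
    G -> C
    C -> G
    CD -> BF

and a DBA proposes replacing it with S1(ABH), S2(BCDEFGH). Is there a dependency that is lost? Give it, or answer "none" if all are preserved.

none

E → CH lies within S2.
D → FG lies within S2.
G → C lies within S2.
C → G lies within S2.
CD → BF lies within S2.
Every dependency is enforceable on the fragments, so the decomposition is dependency-preserving.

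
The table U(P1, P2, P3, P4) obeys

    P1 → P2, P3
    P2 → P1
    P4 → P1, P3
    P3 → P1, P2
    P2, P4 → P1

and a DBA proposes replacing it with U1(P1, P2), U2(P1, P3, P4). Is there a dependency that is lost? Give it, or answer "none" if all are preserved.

none

P1 → P2, P3: restricted closure across fragments reaches P2, P3.
P2 → P1 lies within U1.
P4 → P1, P3 lies within U2.
P3 → P1, P2: restricted closure across fragments reaches P1, P2.
P2, P4 → P1: restricted closure across fragments reaches P1.
Every dependency is enforceable on the fragments, so the decomposition is dependency-preserving.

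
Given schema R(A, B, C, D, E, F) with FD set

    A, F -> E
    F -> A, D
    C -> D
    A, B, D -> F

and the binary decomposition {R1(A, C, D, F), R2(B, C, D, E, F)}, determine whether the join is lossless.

Common attributes: R1 ∩ R2 = {C, D, F}.
Closure of {C, D, F}: F → A, D applies, adding A; A, F → E applies, adding E. So (C, D, F)⁺ = {A, C, D, E, F}.
This closure contains every attribute of R1, so R1 ∩ R2 → R1. The join is lossless.

Yes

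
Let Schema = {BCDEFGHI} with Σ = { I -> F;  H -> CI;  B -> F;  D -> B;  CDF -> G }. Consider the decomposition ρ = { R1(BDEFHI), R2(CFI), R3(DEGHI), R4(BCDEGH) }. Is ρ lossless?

Chase test. Columns are BCDEFGHI; row i has aⱼ where attribute j ∈ Ri, else bᵢⱼ.
Initial tableau (one row per fragment):
  row 1: a1 b12 a3 a4 a5 b16 a7 a8
  row 2: b21 a2 b23 b24 a5 b26 b27 a8
  row 3: b31 b32 a3 a4 b35 a6 a7 a8
  row 4: a1 a2 a3 a4 b45 a6 a7 b48
Rows 1 and 3 agree on I; apply I→F and equate their F entries.
Rows 1 and 3 agree on H; apply H→CI and equate their CI entries.
Rows 1 and 4 agree on H; apply H→CI and equate their CI entries.
Rows 1 and 4 agree on B; apply B→F and equate their F entries.
Rows 1 and 3 agree on D; apply D→B and equate their B entries.
Rows 1 and 3 agree on CDF; apply CDF→G and equate their G entries.
Row 1 is now all distinguished symbols — the join is lossless.

Yes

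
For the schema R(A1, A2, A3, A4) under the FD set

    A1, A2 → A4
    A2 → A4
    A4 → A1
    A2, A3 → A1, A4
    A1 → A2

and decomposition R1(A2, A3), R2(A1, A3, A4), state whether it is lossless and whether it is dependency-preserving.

Lossless test: (A3)⁺ = {A3}, which is a superkey of neither fragment — lossy.
Dependency preservation: the restricted closure of {A2} across the fragments never reaches {A4}, so A2 → A4 cannot be enforced without a join — not preserved.

lossy and not dependency-preserving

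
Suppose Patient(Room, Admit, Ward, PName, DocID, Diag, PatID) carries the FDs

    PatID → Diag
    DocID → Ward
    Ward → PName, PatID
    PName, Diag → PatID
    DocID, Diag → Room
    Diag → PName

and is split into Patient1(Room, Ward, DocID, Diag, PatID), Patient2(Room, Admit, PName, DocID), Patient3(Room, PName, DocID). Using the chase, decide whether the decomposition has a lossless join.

Chase test. Columns are Room, Admit, Ward, PName, DocID, Diag, PatID; row i has aⱼ where attribute j ∈ Patienti, else bᵢⱼ.
Initial tableau (one row per fragment):
  row 1: a1 b12 a3 b14 a5 a6 a7
  row 2: a1 a2 b23 a4 a5 b26 b27
  row 3: a1 b32 b33 a4 a5 b36 b37
Rows 1 and 2 agree on DocID; apply DocID→Ward and equate their Ward entries.
Rows 1 and 3 agree on DocID; apply DocID→Ward and equate their Ward entries.
Rows 1 and 2 agree on Ward; apply Ward→PName, PatID and equate their PName, PatID entries.
Rows 1 and 3 agree on Ward; apply Ward→PName, PatID and equate their PName, PatID entries.
Rows 1 and 2 agree on PatID; apply PatID→Diag and equate their Diag entries.
Rows 1 and 3 agree on PatID; apply PatID→Diag and equate their Diag entries.
Row 2 is now all distinguished symbols — the join is lossless.

Yes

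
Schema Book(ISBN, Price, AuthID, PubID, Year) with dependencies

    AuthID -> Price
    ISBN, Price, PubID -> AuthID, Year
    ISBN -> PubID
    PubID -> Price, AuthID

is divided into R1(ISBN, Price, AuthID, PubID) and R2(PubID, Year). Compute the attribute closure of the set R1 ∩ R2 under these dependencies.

R1 ∩ R2 = {PubID}.
PubID → Price, AuthID applies, adding Price, AuthID
Closure: {Price, AuthID, PubID}.

Price, AuthID, PubID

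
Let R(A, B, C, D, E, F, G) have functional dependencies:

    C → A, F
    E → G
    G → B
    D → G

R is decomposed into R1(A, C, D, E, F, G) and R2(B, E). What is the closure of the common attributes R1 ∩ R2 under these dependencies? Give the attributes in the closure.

R1 ∩ R2 = {E}.
E → G applies, adding G
G → B applies, adding B
Closure: {B, E, G}.

B, E, G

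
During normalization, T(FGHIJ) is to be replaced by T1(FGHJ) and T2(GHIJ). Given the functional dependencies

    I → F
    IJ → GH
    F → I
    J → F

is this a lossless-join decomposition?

Yes

Common attributes: T1 ∩ T2 = {GHJ}.
Closure of {GHJ}: J → F applies, adding F; F → I applies, adding I. So (GHJ)⁺ = {FGHIJ}.
This closure contains every attribute of T1, so T1 ∩ T2 → T1. The join is lossless.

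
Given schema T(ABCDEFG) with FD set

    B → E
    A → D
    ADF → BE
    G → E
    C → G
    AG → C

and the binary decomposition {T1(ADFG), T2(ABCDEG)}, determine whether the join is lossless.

Common attributes: T1 ∩ T2 = {ADG}.
Closure of {ADG}: G → E applies, adding E; AG → C applies, adding C. So (ADG)⁺ = {ACDEG}.
The closure contains neither all of T1 = {ADFG} nor all of T2 = {ABCDEG}, so the common attributes are not a superkey of either fragment. The join is lossy.

No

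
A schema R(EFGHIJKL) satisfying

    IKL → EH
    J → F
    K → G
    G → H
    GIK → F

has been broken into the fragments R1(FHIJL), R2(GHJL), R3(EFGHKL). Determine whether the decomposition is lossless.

No

Chase test. Columns are EFGHIJKL; row i has aⱼ where attribute j ∈ Ri, else bᵢⱼ.
Initial tableau (one row per fragment):
  row 1: b11 a2 b13 a4 a5 a6 b17 a8
  row 2: b21 b22 a3 a4 b25 a6 b27 a8
  row 3: a1 a2 a3 a4 b35 b36 a7 a8
Rows 1 and 2 agree on J; apply J→F and equate their F entries.
No row becomes fully distinguished — the join is lossy.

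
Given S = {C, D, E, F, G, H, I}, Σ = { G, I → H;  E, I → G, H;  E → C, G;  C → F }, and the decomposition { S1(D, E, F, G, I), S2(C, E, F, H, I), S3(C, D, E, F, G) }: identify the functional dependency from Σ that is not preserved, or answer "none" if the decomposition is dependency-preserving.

Check G, I → H: no single fragment contains all of {G, H, I}, and the restricted closure of {G, I} across the fragments never reaches {H}.
E, I → G, H is preserved.
E → C, G is preserved.
C → F is preserved.

G, I → H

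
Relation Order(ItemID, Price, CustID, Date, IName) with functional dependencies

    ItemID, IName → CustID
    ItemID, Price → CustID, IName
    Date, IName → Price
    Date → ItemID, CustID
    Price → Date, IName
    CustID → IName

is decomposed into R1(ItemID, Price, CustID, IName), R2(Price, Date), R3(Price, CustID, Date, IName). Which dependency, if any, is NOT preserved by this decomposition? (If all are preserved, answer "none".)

ItemID, IName → CustID lies within R1.
ItemID, Price → CustID, IName lies within R1.
Date, IName → Price lies within R3.
Date → ItemID, CustID: restricted closure across fragments reaches ItemID, CustID.
Price → Date, IName lies within R3.
CustID → IName lies within R1.
Every dependency is enforceable on the fragments, so the decomposition is dependency-preserving.

none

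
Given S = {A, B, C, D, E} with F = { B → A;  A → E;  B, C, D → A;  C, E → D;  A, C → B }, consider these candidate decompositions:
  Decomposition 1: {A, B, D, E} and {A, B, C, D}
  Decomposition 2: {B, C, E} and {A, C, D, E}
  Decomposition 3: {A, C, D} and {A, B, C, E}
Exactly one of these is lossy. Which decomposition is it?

Decomposition 2

Decomposition 1: common = {A, B, D}, closure = {A, B, D, E} → lossless.
Decomposition 2: common = {C, E}, closure = {C, D, E} → lossy.
Decomposition 3: common = {A, C}, closure = {A, B, C, D, E} → lossless.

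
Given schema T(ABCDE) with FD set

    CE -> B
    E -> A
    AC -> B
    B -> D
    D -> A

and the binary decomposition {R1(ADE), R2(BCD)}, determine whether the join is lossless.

Common attributes: R1 ∩ R2 = {D}.
Closure of {D}: D → A applies, adding A. So (D)⁺ = {AD}.
The closure contains neither all of R1 = {ADE} nor all of R2 = {BCD}, so the common attributes are not a superkey of either fragment. The join is lossy.

No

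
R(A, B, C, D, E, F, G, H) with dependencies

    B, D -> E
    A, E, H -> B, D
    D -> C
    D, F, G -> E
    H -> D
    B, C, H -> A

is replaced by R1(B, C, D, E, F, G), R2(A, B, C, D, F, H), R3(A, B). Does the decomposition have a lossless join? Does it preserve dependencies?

lossy and not dependency-preserving

Lossless test (chase): Rows 1 and 2 agree on B, D; apply B, D→E and equate their E entries. No row becomes fully distinguished — the join is lossy.
Dependency preservation: the restricted closure of {A, E, H} across the fragments never reaches {B, D}, so A, E, H → B, D cannot be enforced without a join — not preserved.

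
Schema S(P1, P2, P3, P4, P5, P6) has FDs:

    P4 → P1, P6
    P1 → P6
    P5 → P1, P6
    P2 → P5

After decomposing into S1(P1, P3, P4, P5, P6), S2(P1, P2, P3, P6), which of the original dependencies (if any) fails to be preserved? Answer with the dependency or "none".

Check P2 → P5: no single fragment contains all of {P2, P5}, and the restricted closure of {P2} across the fragments never reaches {P5}.
P4 → P1, P6 is preserved.
P1 → P6 is preserved.
P5 → P1, P6 is preserved.

P2 → P5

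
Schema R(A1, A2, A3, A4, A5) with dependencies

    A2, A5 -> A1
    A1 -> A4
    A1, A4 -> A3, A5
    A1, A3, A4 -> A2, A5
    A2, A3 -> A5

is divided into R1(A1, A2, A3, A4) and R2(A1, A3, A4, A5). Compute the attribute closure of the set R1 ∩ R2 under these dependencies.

A1, A2, A3, A4, A5

R1 ∩ R2 = {A1, A3, A4}.
A1, A4 → A3, A5 applies, adding A5
A1, A3, A4 → A2, A5 applies, adding A2
Closure: {A1, A2, A3, A4, A5}.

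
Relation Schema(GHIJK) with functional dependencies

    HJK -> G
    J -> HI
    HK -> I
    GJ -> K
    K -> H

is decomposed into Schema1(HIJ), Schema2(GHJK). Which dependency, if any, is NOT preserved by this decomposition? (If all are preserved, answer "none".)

Check HK → I: no single fragment contains all of {HIK}, and the restricted closure of {HK} across the fragments never reaches {I}.
HJK → G is preserved.
J → HI is preserved.
GJ → K is preserved.
K → H is preserved.

HK -> I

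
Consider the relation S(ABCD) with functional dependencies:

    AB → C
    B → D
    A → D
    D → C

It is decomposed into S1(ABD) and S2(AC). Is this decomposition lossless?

Common attributes: S1 ∩ S2 = {A}.
Closure of {A}: A → D applies, adding D; D → C applies, adding C. So (A)⁺ = {ACD}.
This closure contains every attribute of S2, so S1 ∩ S2 → S2. The join is lossless.

Yes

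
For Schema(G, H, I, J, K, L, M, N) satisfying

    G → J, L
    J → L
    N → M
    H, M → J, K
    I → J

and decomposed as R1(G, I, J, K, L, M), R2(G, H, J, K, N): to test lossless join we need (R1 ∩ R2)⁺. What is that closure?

R1 ∩ R2 = {G, J, K}.
G → J, L applies, adding L
Closure: {G, J, K, L}.

G, J, K, L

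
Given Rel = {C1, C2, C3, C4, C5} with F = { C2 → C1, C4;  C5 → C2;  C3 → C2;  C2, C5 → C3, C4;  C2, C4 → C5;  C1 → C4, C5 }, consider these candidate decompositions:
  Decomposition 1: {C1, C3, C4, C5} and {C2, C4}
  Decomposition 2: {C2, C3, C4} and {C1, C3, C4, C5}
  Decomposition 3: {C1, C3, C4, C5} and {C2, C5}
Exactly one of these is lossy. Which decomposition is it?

Decomposition 1: common = {C4}, closure = {C4} → lossy.
Decomposition 2: common = {C3, C4}, closure = {C1, C2, C3, C4, C5} → lossless.
Decomposition 3: common = {C5}, closure = {C1, C2, C3, C4, C5} → lossless.

Decomposition 1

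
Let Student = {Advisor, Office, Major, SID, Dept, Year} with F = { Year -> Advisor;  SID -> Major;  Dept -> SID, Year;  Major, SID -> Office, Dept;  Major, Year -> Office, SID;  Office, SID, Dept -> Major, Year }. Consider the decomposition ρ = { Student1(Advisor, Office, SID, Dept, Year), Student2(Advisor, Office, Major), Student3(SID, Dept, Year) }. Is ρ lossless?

No

Chase test. Columns are Advisor, Office, Major, SID, Dept, Year; row i has aⱼ where attribute j ∈ Studenti, else bᵢⱼ.
Initial tableau (one row per fragment):
  row 1: a1 a2 b13 a4 a5 a6
  row 2: a1 a2 a3 b24 b25 b26
  row 3: b31 b32 b33 a4 a5 a6
Rows 1 and 3 agree on Year; apply Year→Advisor and equate their Advisor entries.
Rows 1 and 3 agree on SID; apply SID→Major and equate their Major entries.
Rows 1 and 3 agree on Major, SID; apply Major, SID→Office, Dept and equate their Office, Dept entries.
No row becomes fully distinguished — the join is lossy.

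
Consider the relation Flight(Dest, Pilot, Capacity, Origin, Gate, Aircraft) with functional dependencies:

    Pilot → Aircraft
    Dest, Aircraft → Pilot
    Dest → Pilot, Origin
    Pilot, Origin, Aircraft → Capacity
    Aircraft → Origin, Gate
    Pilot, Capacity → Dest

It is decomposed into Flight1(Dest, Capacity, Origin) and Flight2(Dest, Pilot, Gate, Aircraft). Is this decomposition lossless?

Common attributes: Flight1 ∩ Flight2 = {Dest}.
Closure of {Dest}: Dest → Pilot, Origin applies, adding Pilot, Origin; Pilot → Aircraft applies, adding Aircraft; Pilot, Origin, Aircraft → Capacity applies, adding Capacity; Aircraft → Origin, Gate applies, adding Gate. So (Dest)⁺ = {Dest, Pilot, Capacity, Origin, Gate, Aircraft}.
This closure contains every attribute of Flight1, so Flight1 ∩ Flight2 → Flight1. The join is lossless.

Yes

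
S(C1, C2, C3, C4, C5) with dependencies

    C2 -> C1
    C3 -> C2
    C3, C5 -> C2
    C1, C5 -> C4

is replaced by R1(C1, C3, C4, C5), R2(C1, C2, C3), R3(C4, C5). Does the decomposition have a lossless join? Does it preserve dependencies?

Lossless test (chase): Rows 1 and 2 agree on C3; apply C3→C2 and equate their C2 entries. Row 1 is now all distinguished symbols — the join is lossless.
Dependency preservation: C3, C5 → C2 is not contained in any single fragment, but the restricted closure of its left-hand side across the fragments still reaches the right-hand side; the remaining FDs each lie inside some fragment. All dependencies are preserved.

lossless and dependency-preserving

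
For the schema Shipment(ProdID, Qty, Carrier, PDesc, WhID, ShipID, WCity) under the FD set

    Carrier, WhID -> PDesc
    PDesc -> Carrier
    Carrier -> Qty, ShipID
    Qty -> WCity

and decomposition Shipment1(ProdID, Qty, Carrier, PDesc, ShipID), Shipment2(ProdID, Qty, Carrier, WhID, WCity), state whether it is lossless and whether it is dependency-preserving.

Lossless test: (ProdID, Qty, Carrier)⁺ = {ProdID, Qty, Carrier, ShipID, WCity}, which is a superkey of neither fragment — lossy.
Dependency preservation: the restricted closure of {Carrier, WhID} across the fragments never reaches {PDesc}, so Carrier, WhID → PDesc cannot be enforced without a join — not preserved.

lossy and not dependency-preserving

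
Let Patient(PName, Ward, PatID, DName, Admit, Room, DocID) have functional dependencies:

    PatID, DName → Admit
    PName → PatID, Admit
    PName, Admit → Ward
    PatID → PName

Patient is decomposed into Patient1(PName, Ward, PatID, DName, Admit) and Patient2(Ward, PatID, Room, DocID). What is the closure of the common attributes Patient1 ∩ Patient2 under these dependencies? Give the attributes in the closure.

PName, Ward, PatID, Admit

Patient1 ∩ Patient2 = {Ward, PatID}.
PatID → PName applies, adding PName
PName → PatID, Admit applies, adding Admit
Closure: {PName, Ward, PatID, Admit}.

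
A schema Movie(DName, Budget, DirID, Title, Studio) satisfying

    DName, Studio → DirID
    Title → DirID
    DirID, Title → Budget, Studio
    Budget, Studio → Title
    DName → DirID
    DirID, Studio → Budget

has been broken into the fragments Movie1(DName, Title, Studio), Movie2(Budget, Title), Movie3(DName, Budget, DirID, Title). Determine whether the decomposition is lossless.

Yes

Chase test. Columns are DName, Budget, DirID, Title, Studio; row i has aⱼ where attribute j ∈ Moviei, else bᵢⱼ.
Initial tableau (one row per fragment):
  row 1: a1 b12 b13 a4 a5
  row 2: b21 a2 b23 a4 b25
  row 3: a1 a2 a3 a4 b35
Rows 1 and 2 agree on Title; apply Title→DirID and equate their DirID entries.
Rows 1 and 3 agree on Title; apply Title→DirID and equate their DirID entries.
Rows 1 and 2 agree on DirID, Title; apply DirID, Title→Budget, Studio and equate their Budget, Studio entries.
Rows 1 and 3 agree on DirID, Title; apply DirID, Title→Budget, Studio and equate their Budget, Studio entries.
Row 1 is now all distinguished symbols — the join is lossless.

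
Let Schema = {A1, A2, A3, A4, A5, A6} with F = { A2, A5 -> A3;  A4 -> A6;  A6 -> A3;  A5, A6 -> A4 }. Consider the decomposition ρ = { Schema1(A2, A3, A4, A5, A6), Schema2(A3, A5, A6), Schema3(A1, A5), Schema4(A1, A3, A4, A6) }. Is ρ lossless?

No

Chase test. Columns are A1, A2, A3, A4, A5, A6; row i has aⱼ where attribute j ∈ Schemai, else bᵢⱼ.
Initial tableau (one row per fragment):
  row 1: b11 a2 a3 a4 a5 a6
  row 2: b21 b22 a3 b24 a5 a6
  row 3: a1 b32 b33 b34 a5 b36
  row 4: a1 b42 a3 a4 b45 a6
Rows 1 and 2 agree on A5, A6; apply A5, A6→A4 and equate their A4 entries.
No row becomes fully distinguished — the join is lossy.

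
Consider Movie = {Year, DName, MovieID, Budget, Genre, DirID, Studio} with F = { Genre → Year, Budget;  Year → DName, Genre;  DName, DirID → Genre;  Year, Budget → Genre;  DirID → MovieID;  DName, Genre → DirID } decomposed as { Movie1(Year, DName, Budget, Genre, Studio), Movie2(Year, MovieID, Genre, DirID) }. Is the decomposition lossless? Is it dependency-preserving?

lossless but not dependency-preserving

Lossless test: (Year, Genre)⁺ = {Year, DName, MovieID, Budget, Genre, DirID}, which contains all of one fragment — lossless.
Dependency preservation: the restricted closure of {DName, DirID} across the fragments never reaches {Genre}, so DName, DirID → Genre cannot be enforced without a join — not preserved.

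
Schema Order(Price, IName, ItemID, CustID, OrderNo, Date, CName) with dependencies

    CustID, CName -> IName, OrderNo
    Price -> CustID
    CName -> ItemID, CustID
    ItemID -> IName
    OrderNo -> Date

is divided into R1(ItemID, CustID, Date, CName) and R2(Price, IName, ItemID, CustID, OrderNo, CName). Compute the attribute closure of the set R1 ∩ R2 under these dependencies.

R1 ∩ R2 = {ItemID, CustID, CName}.
CustID, CName → IName, OrderNo applies, adding IName, OrderNo
OrderNo → Date applies, adding Date
Closure: {IName, ItemID, CustID, OrderNo, Date, CName}.

IName, ItemID, CustID, OrderNo, Date, CName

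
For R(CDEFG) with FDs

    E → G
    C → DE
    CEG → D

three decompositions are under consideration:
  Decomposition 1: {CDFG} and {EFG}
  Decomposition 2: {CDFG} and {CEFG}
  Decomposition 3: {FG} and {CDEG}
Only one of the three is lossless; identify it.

Decomposition 2

Decomposition 1: common = {FG}, closure = {FG} → lossy.
Decomposition 2: common = {CFG}, closure = {CDEFG} → lossless.
Decomposition 3: common = {G}, closure = {G} → lossy.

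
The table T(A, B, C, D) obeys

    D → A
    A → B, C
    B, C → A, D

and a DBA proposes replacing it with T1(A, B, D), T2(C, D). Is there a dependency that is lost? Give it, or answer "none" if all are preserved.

Check B, C → A, D: no single fragment contains all of {A, B, C, D}, and the restricted closure of {B, C} across the fragments never reaches {A, D}.
D → A is preserved.
A → B, C is preserved.

B, C → A, D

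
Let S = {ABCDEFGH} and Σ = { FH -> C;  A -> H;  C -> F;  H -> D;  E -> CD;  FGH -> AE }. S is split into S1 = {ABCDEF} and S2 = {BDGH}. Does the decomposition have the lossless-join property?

No

Common attributes: S1 ∩ S2 = {BD}.
No dependency enlarges {BD}, so (BD)⁺ = {BD}.
The closure contains neither all of S1 = {ABCDEF} nor all of S2 = {BDGH}, so the common attributes are not a superkey of either fragment. The join is lossy.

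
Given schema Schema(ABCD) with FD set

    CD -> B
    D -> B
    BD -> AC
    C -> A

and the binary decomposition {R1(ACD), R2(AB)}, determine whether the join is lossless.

Common attributes: R1 ∩ R2 = {A}.
No dependency enlarges {A}, so (A)⁺ = {A}.
The closure contains neither all of R1 = {ACD} nor all of R2 = {AB}, so the common attributes are not a superkey of either fragment. The join is lossy.

No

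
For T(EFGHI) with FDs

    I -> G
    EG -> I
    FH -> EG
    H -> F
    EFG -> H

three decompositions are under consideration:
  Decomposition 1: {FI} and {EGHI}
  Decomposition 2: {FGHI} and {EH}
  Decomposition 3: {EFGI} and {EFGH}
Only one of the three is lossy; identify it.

Decomposition 1

Decomposition 1: common = {I}, closure = {GI} → lossy.
Decomposition 2: common = {H}, closure = {EFGHI} → lossless.
Decomposition 3: common = {EFG}, closure = {EFGHI} → lossless.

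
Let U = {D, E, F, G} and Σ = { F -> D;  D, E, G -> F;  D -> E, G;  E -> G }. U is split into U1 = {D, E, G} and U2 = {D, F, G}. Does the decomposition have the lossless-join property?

Yes

Common attributes: U1 ∩ U2 = {D, G}.
Closure of {D, G}: D → E, G applies, adding E; D, E, G → F applies, adding F. So (D, G)⁺ = {D, E, F, G}.
This closure contains every attribute of U1, so U1 ∩ U2 → U1. The join is lossless.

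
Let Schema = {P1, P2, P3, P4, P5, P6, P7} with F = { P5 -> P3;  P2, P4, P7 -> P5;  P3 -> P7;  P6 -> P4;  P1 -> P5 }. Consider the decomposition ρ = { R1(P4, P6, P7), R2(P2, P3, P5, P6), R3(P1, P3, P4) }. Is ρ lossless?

Chase test. Columns are P1, P2, P3, P4, P5, P6, P7; row i has aⱼ where attribute j ∈ Ri, else bᵢⱼ.
Initial tableau (one row per fragment):
  row 1: b11 b12 b13 a4 b15 a6 a7
  row 2: b21 a2 a3 b24 a5 a6 b27
  row 3: a1 b32 a3 a4 b35 b36 b37
Rows 2 and 3 agree on P3; apply P3→P7 and equate their P7 entries.
Rows 1 and 2 agree on P6; apply P6→P4 and equate their P4 entries.
No row becomes fully distinguished — the join is lossy.

No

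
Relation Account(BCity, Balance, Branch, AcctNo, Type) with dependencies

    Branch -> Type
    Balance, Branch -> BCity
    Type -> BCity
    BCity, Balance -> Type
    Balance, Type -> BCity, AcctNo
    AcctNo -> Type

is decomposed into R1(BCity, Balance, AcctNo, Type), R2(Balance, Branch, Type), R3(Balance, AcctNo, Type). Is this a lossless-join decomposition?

Yes

Chase test. Columns are BCity, Balance, Branch, AcctNo, Type; row i has aⱼ where attribute j ∈ Ri, else bᵢⱼ.
Initial tableau (one row per fragment):
  row 1: a1 a2 b13 a4 a5
  row 2: b21 a2 a3 b24 a5
  row 3: b31 a2 b33 a4 a5
Rows 1 and 2 agree on Type; apply Type→BCity and equate their BCity entries.
Rows 1 and 3 agree on Type; apply Type→BCity and equate their BCity entries.
Rows 1 and 2 agree on Balance, Type; apply Balance, Type→BCity, AcctNo and equate their BCity, AcctNo entries.
Row 2 is now all distinguished symbols — the join is lossless.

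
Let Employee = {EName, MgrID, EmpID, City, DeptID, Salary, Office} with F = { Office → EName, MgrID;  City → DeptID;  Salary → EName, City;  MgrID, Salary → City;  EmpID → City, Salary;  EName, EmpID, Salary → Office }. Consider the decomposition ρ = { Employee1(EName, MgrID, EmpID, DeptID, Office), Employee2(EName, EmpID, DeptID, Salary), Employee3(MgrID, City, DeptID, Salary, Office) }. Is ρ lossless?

Yes

Chase test. Columns are EName, MgrID, EmpID, City, DeptID, Salary, Office; row i has aⱼ where attribute j ∈ Employeei, else bᵢⱼ.
Initial tableau (one row per fragment):
  row 1: a1 a2 a3 b14 a5 b16 a7
  row 2: a1 b22 a3 b24 a5 a6 b27
  row 3: b31 a2 b33 a4 a5 a6 a7
Rows 1 and 3 agree on Office; apply Office→EName, MgrID and equate their EName, MgrID entries.
Rows 2 and 3 agree on Salary; apply Salary→EName, City and equate their EName, City entries.
Rows 1 and 2 agree on EmpID; apply EmpID→City, Salary and equate their City, Salary entries.
Rows 1 and 2 agree on EName, EmpID, Salary; apply EName, EmpID, Salary→Office and equate their Office entries.
Rows 1 and 2 agree on Office; apply Office→EName, MgrID and equate their EName, MgrID entries.
Row 1 is now all distinguished symbols — the join is lossless.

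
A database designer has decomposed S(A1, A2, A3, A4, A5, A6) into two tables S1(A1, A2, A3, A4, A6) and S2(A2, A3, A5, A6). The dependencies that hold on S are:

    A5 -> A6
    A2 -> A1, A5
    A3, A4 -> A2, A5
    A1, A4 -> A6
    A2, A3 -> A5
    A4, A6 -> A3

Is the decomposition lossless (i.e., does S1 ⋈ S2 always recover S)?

Yes

Common attributes: S1 ∩ S2 = {A2, A3, A6}.
Closure of {A2, A3, A6}: A2 → A1, A5 applies, adding A1, A5. So (A2, A3, A6)⁺ = {A1, A2, A3, A5, A6}.
This closure contains every attribute of S2, so S1 ∩ S2 → S2. The join is lossless.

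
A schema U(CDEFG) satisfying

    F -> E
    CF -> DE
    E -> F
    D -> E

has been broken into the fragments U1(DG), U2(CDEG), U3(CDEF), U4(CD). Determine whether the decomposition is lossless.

Yes

Chase test. Columns are CDEFG; row i has aⱼ where attribute j ∈ Ui, else bᵢⱼ.
Initial tableau (one row per fragment):
  row 1: b11 a2 b13 b14 a5
  row 2: a1 a2 a3 b24 a5
  row 3: a1 a2 a3 a4 b35
  row 4: a1 a2 b43 b44 b45
Rows 2 and 3 agree on E; apply E→F and equate their F entries.
Rows 1 and 2 agree on D; apply D→E and equate their E entries.
Rows 1 and 4 agree on D; apply D→E and equate their E entries.
Rows 1 and 2 agree on E; apply E→F and equate their F entries.
Rows 1 and 4 agree on E; apply E→F and equate their F entries.
Row 2 is now all distinguished symbols — the join is lossless.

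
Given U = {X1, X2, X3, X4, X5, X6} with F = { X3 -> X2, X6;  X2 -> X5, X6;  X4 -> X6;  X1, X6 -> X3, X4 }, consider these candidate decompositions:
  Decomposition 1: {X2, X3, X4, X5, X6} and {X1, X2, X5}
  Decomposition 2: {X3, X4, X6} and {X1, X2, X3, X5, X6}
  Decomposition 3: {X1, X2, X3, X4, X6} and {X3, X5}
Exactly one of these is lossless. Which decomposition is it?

Decomposition 3

Decomposition 1: common = {X2, X5}, closure = {X2, X5, X6} → lossy.
Decomposition 2: common = {X3, X6}, closure = {X2, X3, X5, X6} → lossy.
Decomposition 3: common = {X3}, closure = {X2, X3, X5, X6} → lossless.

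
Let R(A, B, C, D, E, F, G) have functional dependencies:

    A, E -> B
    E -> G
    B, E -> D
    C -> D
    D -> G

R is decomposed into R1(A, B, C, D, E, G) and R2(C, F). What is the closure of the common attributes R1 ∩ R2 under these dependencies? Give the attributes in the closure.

R1 ∩ R2 = {C}.
C → D applies, adding D
D → G applies, adding G
Closure: {C, D, G}.

C, D, G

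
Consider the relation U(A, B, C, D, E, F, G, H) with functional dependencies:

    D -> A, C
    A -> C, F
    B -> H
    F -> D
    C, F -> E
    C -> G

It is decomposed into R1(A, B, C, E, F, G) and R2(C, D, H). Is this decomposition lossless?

No

Common attributes: R1 ∩ R2 = {C}.
Closure of {C}: C → G applies, adding G. So (C)⁺ = {C, G}.
The closure contains neither all of R1 = {A, B, C, E, F, G} nor all of R2 = {C, D, H}, so the common attributes are not a superkey of either fragment. The join is lossy.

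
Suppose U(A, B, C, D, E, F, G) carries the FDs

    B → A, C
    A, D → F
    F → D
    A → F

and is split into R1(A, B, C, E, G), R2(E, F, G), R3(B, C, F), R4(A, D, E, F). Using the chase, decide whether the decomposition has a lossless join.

Yes

Chase test. Columns are A, B, C, D, E, F, G; row i has aⱼ where attribute j ∈ Ri, else bᵢⱼ.
Initial tableau (one row per fragment):
  row 1: a1 a2 a3 b14 a5 b16 a7
  row 2: b21 b22 b23 b24 a5 a6 a7
  row 3: b31 a2 a3 b34 b35 a6 b37
  row 4: a1 b42 b43 a4 a5 a6 b47
Rows 1 and 3 agree on B; apply B→A, C and equate their A, C entries.
Rows 2 and 3 agree on F; apply F→D and equate their D entries.
Rows 2 and 4 agree on F; apply F→D and equate their D entries.
Rows 1 and 3 agree on A; apply A→F and equate their F entries.
Rows 1 and 2 agree on F; apply F→D and equate their D entries.
Row 1 is now all distinguished symbols — the join is lossless.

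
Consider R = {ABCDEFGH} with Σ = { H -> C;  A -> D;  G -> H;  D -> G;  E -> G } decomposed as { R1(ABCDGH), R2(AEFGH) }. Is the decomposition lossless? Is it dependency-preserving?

lossy but dependency-preserving

Lossless test: (AGH)⁺ = {ACDGH}, which is a superkey of neither fragment — lossy.
Dependency preservation: every FD's attributes lie within a single fragment, so each can be enforced locally — preserved.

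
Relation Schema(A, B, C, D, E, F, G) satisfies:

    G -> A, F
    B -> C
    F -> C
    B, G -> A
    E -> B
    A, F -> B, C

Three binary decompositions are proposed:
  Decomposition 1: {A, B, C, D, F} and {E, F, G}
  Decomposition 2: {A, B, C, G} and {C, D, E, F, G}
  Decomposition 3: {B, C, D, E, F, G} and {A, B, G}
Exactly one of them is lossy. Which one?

Decomposition 1

Decomposition 1: common = {F}, closure = {C, F} → lossy.
Decomposition 2: common = {C, G}, closure = {A, B, C, F, G} → lossless.
Decomposition 3: common = {B, G}, closure = {A, B, C, F, G} → lossless.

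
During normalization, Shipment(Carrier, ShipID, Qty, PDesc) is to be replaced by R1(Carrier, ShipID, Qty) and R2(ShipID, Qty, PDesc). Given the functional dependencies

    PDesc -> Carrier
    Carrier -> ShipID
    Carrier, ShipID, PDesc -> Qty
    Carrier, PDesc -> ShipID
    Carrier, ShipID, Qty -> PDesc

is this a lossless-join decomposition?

No

Common attributes: R1 ∩ R2 = {ShipID, Qty}.
No dependency enlarges {ShipID, Qty}, so (ShipID, Qty)⁺ = {ShipID, Qty}.
The closure contains neither all of R1 = {Carrier, ShipID, Qty} nor all of R2 = {ShipID, Qty, PDesc}, so the common attributes are not a superkey of either fragment. The join is lossy.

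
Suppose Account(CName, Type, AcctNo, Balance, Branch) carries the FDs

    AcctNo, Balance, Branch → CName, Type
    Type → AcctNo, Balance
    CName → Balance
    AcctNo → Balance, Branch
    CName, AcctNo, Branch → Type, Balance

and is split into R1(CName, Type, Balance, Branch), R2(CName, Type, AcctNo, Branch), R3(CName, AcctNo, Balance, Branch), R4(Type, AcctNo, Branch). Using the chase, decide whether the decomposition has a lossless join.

Yes

Chase test. Columns are CName, Type, AcctNo, Balance, Branch; row i has aⱼ where attribute j ∈ Ri, else bᵢⱼ.
Initial tableau (one row per fragment):
  row 1: a1 a2 b13 a4 a5
  row 2: a1 a2 a3 b24 a5
  row 3: a1 b32 a3 a4 a5
  row 4: b41 a2 a3 b44 a5
Rows 1 and 2 agree on Type; apply Type→AcctNo, Balance and equate their AcctNo, Balance entries.
Rows 1 and 4 agree on Type; apply Type→AcctNo, Balance and equate their AcctNo, Balance entries.
Rows 1 and 3 agree on CName, AcctNo, Branch; apply CName, AcctNo, Branch→Type, Balance and equate their Type, Balance entries.
Rows 1 and 4 agree on AcctNo, Balance, Branch; apply AcctNo, Balance, Branch→CName, Type and equate their CName, Type entries.
Row 1 is now all distinguished symbols — the join is lossless.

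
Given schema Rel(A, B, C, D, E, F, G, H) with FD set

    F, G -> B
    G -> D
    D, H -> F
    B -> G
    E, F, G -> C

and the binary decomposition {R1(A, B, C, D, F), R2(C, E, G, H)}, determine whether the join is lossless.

Common attributes: R1 ∩ R2 = {C}.
No dependency enlarges {C}, so (C)⁺ = {C}.
The closure contains neither all of R1 = {A, B, C, D, F} nor all of R2 = {C, E, G, H}, so the common attributes are not a superkey of either fragment. The join is lossy.

No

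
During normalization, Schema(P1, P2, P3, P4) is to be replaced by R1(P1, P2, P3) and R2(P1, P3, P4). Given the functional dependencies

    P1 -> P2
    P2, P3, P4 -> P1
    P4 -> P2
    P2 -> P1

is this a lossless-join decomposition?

Common attributes: R1 ∩ R2 = {P1, P3}.
Closure of {P1, P3}: P1 → P2 applies, adding P2. So (P1, P3)⁺ = {P1, P2, P3}.
This closure contains every attribute of R1, so R1 ∩ R2 → R1. The join is lossless.

Yes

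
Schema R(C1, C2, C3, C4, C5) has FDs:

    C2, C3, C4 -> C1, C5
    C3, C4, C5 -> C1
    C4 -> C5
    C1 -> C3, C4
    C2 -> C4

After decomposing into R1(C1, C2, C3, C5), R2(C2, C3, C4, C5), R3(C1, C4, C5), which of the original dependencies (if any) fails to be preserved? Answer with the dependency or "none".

Check C3, C4, C5 → C1: no single fragment contains all of {C1, C3, C4, C5}, and the restricted closure of {C3, C4, C5} across the fragments never reaches {C1}.
C2, C3, C4 → C1, C5 is preserved.
C4 → C5 is preserved.
C1 → C3, C4 is preserved.
C2 → C4 is preserved.

C3, C4, C5 -> C1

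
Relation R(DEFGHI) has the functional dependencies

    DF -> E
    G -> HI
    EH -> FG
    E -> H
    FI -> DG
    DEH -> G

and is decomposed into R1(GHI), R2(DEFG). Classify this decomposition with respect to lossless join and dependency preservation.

Lossless test: (G)⁺ = {GHI}, which contains all of one fragment — lossless.
Dependency preservation: the restricted closure of {FI} across the fragments never reaches {DG}, so FI → DG cannot be enforced without a join — not preserved.

lossless but not dependency-preserving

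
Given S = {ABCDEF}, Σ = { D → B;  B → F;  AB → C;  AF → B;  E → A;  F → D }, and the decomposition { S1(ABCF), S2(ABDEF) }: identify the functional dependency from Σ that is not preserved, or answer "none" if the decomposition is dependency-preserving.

D → B lies within S2.
B → F lies within S1.
AB → C lies within S1.
AF → B lies within S1.
E → A lies within S2.
F → D lies within S2.
Every dependency is enforceable on the fragments, so the decomposition is dependency-preserving.

none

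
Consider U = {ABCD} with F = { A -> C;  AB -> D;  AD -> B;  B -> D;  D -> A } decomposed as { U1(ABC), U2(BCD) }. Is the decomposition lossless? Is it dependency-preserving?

lossless and dependency-preserving

Lossless test: (BC)⁺ = {ABCD}, which contains all of one fragment — lossless.
Dependency preservation: AB → D; AD → B; D → A are not contained in any single fragment, but the restricted closure of each left-hand side across the fragments still reaches the right-hand side; the remaining FDs each lie inside some fragment. All dependencies are preserved.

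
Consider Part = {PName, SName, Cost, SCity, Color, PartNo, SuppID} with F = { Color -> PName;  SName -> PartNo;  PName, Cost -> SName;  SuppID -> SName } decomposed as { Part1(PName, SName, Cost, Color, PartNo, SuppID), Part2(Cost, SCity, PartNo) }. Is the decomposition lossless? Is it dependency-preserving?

lossy but dependency-preserving

Lossless test: (Cost, PartNo)⁺ = {Cost, PartNo}, which is a superkey of neither fragment — lossy.
Dependency preservation: every FD's attributes lie within a single fragment, so each can be enforced locally — preserved.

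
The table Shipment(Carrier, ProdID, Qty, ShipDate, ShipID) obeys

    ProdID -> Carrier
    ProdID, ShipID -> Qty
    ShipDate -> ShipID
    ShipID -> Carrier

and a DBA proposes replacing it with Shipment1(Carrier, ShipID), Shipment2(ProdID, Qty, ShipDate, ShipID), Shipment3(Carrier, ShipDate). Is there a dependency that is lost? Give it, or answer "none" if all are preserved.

ProdID -> Carrier

Check ProdID → Carrier: no single fragment contains all of {Carrier, ProdID}, and the restricted closure of {ProdID} across the fragments never reaches {Carrier}.
ProdID, ShipID → Qty is preserved.
ShipDate → ShipID is preserved.
ShipID → Carrier is preserved.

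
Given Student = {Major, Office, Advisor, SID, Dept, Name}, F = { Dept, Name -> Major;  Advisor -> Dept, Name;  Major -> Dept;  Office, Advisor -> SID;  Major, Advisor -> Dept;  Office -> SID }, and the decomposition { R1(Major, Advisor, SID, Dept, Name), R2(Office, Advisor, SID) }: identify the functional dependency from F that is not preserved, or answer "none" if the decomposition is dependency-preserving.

Dept, Name → Major lies within R1.
Advisor → Dept, Name lies within R1.
Major → Dept lies within R1.
Office, Advisor → SID lies within R2.
Major, Advisor → Dept lies within R1.
Office → SID lies within R2.
Every dependency is enforceable on the fragments, so the decomposition is dependency-preserving.

none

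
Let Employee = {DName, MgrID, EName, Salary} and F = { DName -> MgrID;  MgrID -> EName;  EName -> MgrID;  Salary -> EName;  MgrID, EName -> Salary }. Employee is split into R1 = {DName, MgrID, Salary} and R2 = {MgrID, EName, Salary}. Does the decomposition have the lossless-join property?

Yes

Common attributes: R1 ∩ R2 = {MgrID, Salary}.
Closure of {MgrID, Salary}: MgrID → EName applies, adding EName. So (MgrID, Salary)⁺ = {MgrID, EName, Salary}.
This closure contains every attribute of R2, so R1 ∩ R2 → R2. The join is lossless.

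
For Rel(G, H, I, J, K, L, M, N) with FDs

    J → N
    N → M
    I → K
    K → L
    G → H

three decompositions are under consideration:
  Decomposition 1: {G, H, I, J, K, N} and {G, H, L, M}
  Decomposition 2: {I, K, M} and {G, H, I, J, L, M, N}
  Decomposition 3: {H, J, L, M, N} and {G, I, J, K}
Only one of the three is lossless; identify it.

Decomposition 1: common = {G, H}, closure = {G, H} → lossy.
Decomposition 2: common = {I, M}, closure = {I, K, L, M} → lossless.
Decomposition 3: common = {J}, closure = {J, M, N} → lossy.

Decomposition 2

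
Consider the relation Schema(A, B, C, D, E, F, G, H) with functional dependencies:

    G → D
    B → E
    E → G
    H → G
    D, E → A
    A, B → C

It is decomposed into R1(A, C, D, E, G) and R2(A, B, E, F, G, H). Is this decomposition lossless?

No

Common attributes: R1 ∩ R2 = {A, E, G}.
Closure of {A, E, G}: G → D applies, adding D. So (A, E, G)⁺ = {A, D, E, G}.
The closure contains neither all of R1 = {A, C, D, E, G} nor all of R2 = {A, B, E, F, G, H}, so the common attributes are not a superkey of either fragment. The join is lossy.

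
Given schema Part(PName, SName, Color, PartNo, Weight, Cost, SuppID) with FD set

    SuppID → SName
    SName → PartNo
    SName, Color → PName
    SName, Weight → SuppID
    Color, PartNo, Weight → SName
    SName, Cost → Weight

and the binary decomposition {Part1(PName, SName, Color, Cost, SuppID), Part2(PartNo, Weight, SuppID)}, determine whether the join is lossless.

No

Common attributes: Part1 ∩ Part2 = {SuppID}.
Closure of {SuppID}: SuppID → SName applies, adding SName; SName → PartNo applies, adding PartNo. So (SuppID)⁺ = {SName, PartNo, SuppID}.
The closure contains neither all of Part1 = {PName, SName, Color, Cost, SuppID} nor all of Part2 = {PartNo, Weight, SuppID}, so the common attributes are not a superkey of either fragment. The join is lossy.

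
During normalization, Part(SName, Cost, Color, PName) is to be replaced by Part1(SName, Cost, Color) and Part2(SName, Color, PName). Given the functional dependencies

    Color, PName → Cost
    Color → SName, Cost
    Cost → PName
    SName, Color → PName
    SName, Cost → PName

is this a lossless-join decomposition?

Common attributes: Part1 ∩ Part2 = {SName, Color}.
Closure of {SName, Color}: Color → SName, Cost applies, adding Cost; Cost → PName applies, adding PName. So (SName, Color)⁺ = {SName, Cost, Color, PName}.
This closure contains every attribute of Part1, so Part1 ∩ Part2 → Part1. The join is lossless.

Yes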